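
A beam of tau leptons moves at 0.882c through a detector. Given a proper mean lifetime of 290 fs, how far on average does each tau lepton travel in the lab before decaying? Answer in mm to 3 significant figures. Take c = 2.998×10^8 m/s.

γ = 1/√(1 − 0.882²) = 2.1220
Dilated lifetime: Δt = γτ₀ = 2.1220 × 290 fs = 615.39 fs
d = vΔt = 0.882c × 615.39 fs = 2.6442×10^8 m/s × 6.1539×10^-13 s = 0.163 mm

d ≈ 0.163 mm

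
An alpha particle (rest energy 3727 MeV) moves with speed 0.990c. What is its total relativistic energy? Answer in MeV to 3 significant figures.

E ≈ 26400 MeV

γ = 1/√(1 − 0.990²) = 7.0888
E = γm₀c² = 7.0888 × 3727 MeV = 26400 MeV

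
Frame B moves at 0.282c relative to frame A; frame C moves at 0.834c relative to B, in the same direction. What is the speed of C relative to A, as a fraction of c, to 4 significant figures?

Compose boost 2: (0.834 + 0.282)/(1 + 0.834×0.282) = 1.116/1.23519 = 0.9035

u ≈ 0.9035c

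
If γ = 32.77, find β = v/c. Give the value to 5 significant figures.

β = √(1 − 1/γ²) = √(1 − 1/32.77²) = √(0.9990688) = 0.99953

β ≈ 0.99953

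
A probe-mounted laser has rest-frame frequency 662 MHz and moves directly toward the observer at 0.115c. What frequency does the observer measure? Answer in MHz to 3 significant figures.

Relativistic Doppler: f_obs = f_src √((1+β)/(1−β))
= 662 × √(1.1150/0.88500) = 662 × 1.1224 = 743 MHz

f_obs ≈ 743 MHz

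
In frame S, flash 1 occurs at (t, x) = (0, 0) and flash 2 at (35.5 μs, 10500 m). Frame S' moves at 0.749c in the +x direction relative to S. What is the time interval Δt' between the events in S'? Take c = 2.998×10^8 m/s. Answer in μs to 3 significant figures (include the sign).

γ = 1/√(1 − 0.749²) = 1.5093
Δt' = γ(Δt − vΔx/c²) = 1.5093 × (35.5 μs − 0.749×10500 m / (2.998×10^8 m/s))
= 1.5093 × (9.2675 μs) = 14.0 μs

Δt' ≈ 14.0 μs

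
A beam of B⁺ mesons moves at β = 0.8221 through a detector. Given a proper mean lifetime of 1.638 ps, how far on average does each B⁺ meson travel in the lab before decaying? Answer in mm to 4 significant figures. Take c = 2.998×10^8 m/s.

d ≈ 0.7091 mm

γ = 1/√(1 − 0.8221²) = 1.75641
Dilated lifetime: Δt = γτ₀ = 1.75641 × 1.638 ps = 2.87700 ps
d = vΔt = 0.8221c × 2.87700 ps = 2.46466×10^8 m/s × 2.87700×10^-12 s = 0.7091 mm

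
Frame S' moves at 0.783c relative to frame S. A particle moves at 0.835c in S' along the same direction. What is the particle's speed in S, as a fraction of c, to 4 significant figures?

u ≈ 0.9783c

Relativistic velocity addition: u = (u' + v)/(1 + u'v/c²)
= (0.835 + 0.783)/(1 + 0.835×0.783) = 1.618/1.65380 = 0.9783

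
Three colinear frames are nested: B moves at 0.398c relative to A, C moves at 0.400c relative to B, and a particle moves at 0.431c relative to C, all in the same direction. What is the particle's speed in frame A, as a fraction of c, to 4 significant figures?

Compose boost 2: (0.400 + 0.398)/(1 + 0.400×0.398) = 0.7980/1.15920 = 0.688406
Compose boost 3: (0.431 + 0.688406)/(1 + 0.431×0.688406) = 1.11941/1.29670 = 0.8633

u ≈ 0.8633c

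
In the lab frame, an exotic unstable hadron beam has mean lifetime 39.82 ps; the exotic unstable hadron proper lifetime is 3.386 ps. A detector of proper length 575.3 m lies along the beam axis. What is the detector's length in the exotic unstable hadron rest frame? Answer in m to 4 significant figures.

L ≈ 48.92 m

Time dilation ⇒ γ = Δt/τ₀ = 39.82/3.386 = 11.7602
Length contraction: L = L₀/γ = 575.3/11.7602 = 48.92 m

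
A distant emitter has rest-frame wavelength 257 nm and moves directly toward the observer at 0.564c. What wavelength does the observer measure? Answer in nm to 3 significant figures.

Relativistic Doppler: λ_obs = λ_src √((1−β)/(1+β))
= 257 × √(0.43600/1.5640) = 257 × 0.52799 = 136 nm

λ_obs ≈ 136 nm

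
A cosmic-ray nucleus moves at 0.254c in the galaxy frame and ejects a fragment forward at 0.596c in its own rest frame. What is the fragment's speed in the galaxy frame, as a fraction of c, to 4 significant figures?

Compose boost 2: (0.596 + 0.254)/(1 + 0.596×0.254) = 0.8500/1.15138 = 0.7382

u ≈ 0.7382c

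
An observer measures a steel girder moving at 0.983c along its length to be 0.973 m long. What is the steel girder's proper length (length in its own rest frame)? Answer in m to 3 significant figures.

L₀ ≈ 5.30 m

γ = 1/√(1 − 0.983²) = 5.4465
L₀ = γL = 5.4465 × 0.973 = 5.30 m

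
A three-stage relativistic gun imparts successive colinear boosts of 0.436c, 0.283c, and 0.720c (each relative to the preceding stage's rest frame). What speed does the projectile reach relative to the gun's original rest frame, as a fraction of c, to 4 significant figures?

Compose boost 2: (0.283 + 0.436)/(1 + 0.283×0.436) = 0.7190/1.12339 = 0.640028
Compose boost 3: (0.720 + 0.640028)/(1 + 0.720×0.640028) = 1.36003/1.46082 = 0.9310

u ≈ 0.9310c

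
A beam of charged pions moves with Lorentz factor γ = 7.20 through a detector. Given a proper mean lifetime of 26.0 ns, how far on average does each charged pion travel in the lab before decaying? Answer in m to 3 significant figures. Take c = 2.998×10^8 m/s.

β = √(1 − 1/γ²) = √(1 − 1/7.20²) = 0.99031
Dilated lifetime: Δt = γτ₀ = 7.20 × 26.0 ns = 187.20 ns
d = vΔt = 0.99031c × 187.20 ns = 2.9689×10^8 m/s × 1.8720×10^-7 s = 55.6 m

d ≈ 55.6 m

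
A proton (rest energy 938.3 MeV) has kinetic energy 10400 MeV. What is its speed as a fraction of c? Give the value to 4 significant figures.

β ≈ 0.9966

γ = 1 + K/(m₀c²) = 1 + 10400/938.3 = 12.0839
β = √(1 − 1/γ²) = 0.9966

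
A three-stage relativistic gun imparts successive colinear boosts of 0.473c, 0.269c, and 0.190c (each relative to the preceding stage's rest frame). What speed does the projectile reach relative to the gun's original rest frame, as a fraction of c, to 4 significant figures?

Compose boost 2: (0.269 + 0.473)/(1 + 0.269×0.473) = 0.7420/1.12724 = 0.658247
Compose boost 3: (0.190 + 0.658247)/(1 + 0.190×0.658247) = 0.848247/1.12507 = 0.7540

u ≈ 0.7540c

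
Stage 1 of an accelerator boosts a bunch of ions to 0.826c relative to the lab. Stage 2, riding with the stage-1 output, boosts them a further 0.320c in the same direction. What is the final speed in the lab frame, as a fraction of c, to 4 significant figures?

Compose boost 2: (0.320 + 0.826)/(1 + 0.320×0.826) = 1.146/1.26432 = 0.9064

u ≈ 0.9064c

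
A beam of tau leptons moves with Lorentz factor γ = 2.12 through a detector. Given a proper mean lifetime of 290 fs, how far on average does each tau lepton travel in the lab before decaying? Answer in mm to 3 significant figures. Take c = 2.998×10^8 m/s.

β = √(1 − 1/γ²) = √(1 − 1/2.12²) = 0.88176
Dilated lifetime: Δt = γτ₀ = 2.12 × 290 fs = 614.80 fs
d = vΔt = 0.88176c × 614.80 fs = 2.6435×10^8 m/s × 6.1480×10^-13 s = 0.163 mm

d ≈ 0.163 mm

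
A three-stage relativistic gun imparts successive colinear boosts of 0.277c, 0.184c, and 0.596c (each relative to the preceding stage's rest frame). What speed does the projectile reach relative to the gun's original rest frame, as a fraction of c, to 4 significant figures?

u ≈ 0.8202c

Compose boost 2: (0.184 + 0.277)/(1 + 0.184×0.277) = 0.4610/1.05097 = 0.438643
Compose boost 3: (0.596 + 0.438643)/(1 + 0.596×0.438643) = 1.03464/1.26143 = 0.8202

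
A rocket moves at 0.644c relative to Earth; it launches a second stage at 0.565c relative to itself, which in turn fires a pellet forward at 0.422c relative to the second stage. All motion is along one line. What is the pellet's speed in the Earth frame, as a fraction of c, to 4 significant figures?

Compose boost 2: (0.565 + 0.644)/(1 + 0.565×0.644) = 1.209/1.36386 = 0.886455
Compose boost 3: (0.422 + 0.886455)/(1 + 0.422×0.886455) = 1.30845/1.37408 = 0.9522

u ≈ 0.9522c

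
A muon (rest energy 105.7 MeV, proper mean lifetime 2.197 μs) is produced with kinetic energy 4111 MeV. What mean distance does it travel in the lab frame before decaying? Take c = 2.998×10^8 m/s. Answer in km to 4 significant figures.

γ = 1 + K/(m₀c²) = 1 + 4111/105.7 = 39.8931
β = √(1 − 1/γ²) = 0.999686
Dilated lifetime: γτ₀ = 39.8931 × 2.197 μs = 87.6451 μs
d = βc·γτ₀ = 0.999686 × (2.998×10^8 m/s) × 8.76451×10^-5 s = 26.27 km

d ≈ 26.27 km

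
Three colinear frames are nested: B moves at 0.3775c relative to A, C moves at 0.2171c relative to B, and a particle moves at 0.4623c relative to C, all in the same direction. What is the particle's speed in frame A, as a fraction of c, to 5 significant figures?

Compose boost 2: (0.2171 + 0.3775)/(1 + 0.2171×0.3775) = 0.59460/1.081955 = 0.5495606
Compose boost 3: (0.4623 + 0.5495606)/(1 + 0.4623×0.5495606) = 1.011861/1.254062 = 0.80687

u ≈ 0.80687c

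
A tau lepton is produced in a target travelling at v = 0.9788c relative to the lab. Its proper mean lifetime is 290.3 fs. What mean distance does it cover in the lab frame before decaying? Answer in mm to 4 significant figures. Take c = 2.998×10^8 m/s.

γ = 1/√(1 − 0.9788²) = 4.88237
Dilated lifetime: Δt = γτ₀ = 4.88237 × 290.3 fs = 1417.35 fs
d = vΔt = 0.9788c × 1417.35 fs = 2.93444×10^8 m/s × 1.41735×10^-12 s = 0.4159 mm

d ≈ 0.4159 mm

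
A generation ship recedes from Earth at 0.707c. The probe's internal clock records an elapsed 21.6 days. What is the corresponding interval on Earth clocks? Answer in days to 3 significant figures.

Δt ≈ 30.5 days

γ = 1/√(1 − 0.707²) = 1.4140
Time dilation: Δt = γτ₀ = 1.4140 × 21.6 days = 30.5 days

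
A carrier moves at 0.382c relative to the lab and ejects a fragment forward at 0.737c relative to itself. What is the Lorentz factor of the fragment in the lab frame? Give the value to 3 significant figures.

γ ≈ 2.05

u_lab = (0.737 + 0.382)/(1 + 0.737×0.382) = 1.119/1.28153 = 0.873172
γ = 1/√(1 − 0.873172²) = 2.05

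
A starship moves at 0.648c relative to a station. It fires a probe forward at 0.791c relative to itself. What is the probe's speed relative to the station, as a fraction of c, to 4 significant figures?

Relativistic velocity addition: u = (u' + v)/(1 + u'v/c²)
= (0.791 + 0.648)/(1 + 0.791×0.648) = 1.439/1.51257 = 0.9514

u ≈ 0.9514c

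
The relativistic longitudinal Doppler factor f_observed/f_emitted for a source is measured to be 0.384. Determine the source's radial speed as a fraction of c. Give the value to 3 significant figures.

β ≈ 0.743

f_obs/f_src = √((1−β)/(1+β)) = 0.384  ⇒  (1−β)/(1+β) = 0.14746
β = |1 − D²|/(1 + D²) = |1 − 0.14746|/(1 + 0.14746) = 0.743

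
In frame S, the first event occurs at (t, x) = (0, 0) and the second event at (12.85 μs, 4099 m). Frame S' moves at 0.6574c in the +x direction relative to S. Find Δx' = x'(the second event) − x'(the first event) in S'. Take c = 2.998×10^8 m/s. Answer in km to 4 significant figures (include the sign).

γ = 1/√(1 − 0.6574²) = 1.32707
Δx' = γ(Δx − vΔt) = 1.32707 × (4099 m − 0.6574×(2.998×10^8 m/s)×12.85×10^-6 s)
= 1.32707 × (1566.41 m) = 2.079 km

Δx' ≈ 2.079 km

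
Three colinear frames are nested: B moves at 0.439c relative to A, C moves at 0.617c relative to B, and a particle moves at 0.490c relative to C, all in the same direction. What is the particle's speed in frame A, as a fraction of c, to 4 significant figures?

u ≈ 0.9387c

Compose boost 2: (0.617 + 0.439)/(1 + 0.617×0.439) = 1.056/1.27086 = 0.830931
Compose boost 3: (0.490 + 0.830931)/(1 + 0.490×0.830931) = 1.32093/1.40716 = 0.9387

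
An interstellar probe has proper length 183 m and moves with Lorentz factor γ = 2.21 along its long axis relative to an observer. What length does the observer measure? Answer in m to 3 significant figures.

γ = 2.21 (given)
Length contraction: L = L₀/γ = 183/2.21 = 82.8 m

L ≈ 82.8 m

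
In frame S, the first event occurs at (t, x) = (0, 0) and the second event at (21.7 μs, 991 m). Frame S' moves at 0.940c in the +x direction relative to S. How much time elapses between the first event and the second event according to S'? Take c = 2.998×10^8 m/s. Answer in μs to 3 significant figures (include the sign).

Δt' ≈ 54.5 μs

γ = 1/√(1 − 0.940²) = 2.9311
Δt' = γ(Δt − vΔx/c²) = 2.9311 × (21.7 μs − 0.940×991 m / (2.998×10^8 m/s))
= 2.9311 × (18.593 μs) = 54.5 μs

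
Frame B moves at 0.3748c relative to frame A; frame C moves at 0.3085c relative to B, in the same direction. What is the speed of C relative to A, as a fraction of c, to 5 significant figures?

Compose boost 2: (0.3085 + 0.3748)/(1 + 0.3085×0.3748) = 0.68330/1.115626 = 0.61248

u ≈ 0.61248c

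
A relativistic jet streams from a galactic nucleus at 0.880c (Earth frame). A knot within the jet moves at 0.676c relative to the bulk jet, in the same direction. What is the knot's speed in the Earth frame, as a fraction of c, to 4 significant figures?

Relativistic velocity addition: u = (u' + v)/(1 + u'v/c²)
= (0.676 + 0.880)/(1 + 0.676×0.880) = 1.556/1.59488 = 0.9756

u ≈ 0.9756c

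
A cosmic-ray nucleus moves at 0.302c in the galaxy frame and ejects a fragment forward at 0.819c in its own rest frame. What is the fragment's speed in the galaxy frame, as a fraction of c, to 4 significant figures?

u ≈ 0.8987c

Compose boost 2: (0.819 + 0.302)/(1 + 0.819×0.302) = 1.121/1.24734 = 0.8987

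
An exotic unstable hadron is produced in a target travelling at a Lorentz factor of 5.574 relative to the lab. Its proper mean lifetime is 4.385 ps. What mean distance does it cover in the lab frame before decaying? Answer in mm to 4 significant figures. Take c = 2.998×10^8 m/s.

d ≈ 7.209 mm

β = √(1 − 1/γ²) = √(1 − 1/5.574²) = 0.983775
Dilated lifetime: Δt = γτ₀ = 5.574 × 4.385 ps = 24.4420 ps
d = vΔt = 0.983775c × 24.4420 ps = 2.94936×10^8 m/s × 2.44420×10^-11 s = 7.209 mm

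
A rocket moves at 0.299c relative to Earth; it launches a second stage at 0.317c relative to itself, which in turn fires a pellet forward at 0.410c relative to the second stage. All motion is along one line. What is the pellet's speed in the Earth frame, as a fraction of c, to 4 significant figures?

Compose boost 2: (0.317 + 0.299)/(1 + 0.317×0.299) = 0.6160/1.09478 = 0.562669
Compose boost 3: (0.410 + 0.562669)/(1 + 0.410×0.562669) = 0.972669/1.23069 = 0.7903

u ≈ 0.7903c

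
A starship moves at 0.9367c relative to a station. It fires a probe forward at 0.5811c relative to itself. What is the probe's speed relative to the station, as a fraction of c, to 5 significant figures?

Relativistic velocity addition: u = (u' + v)/(1 + u'v/c²)
= (0.5811 + 0.9367)/(1 + 0.5811×0.9367) = 1.5178/1.544316 = 0.98283

u ≈ 0.98283c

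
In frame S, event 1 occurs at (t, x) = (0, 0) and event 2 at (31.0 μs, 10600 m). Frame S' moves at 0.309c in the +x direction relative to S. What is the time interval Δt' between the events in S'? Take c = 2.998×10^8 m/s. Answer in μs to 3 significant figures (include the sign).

Δt' ≈ 21.1 μs

γ = 1/√(1 − 0.309²) = 1.0515
Δt' = γ(Δt − vΔx/c²) = 1.0515 × (31.0 μs − 0.309×10600 m / (2.998×10^8 m/s))
= 1.0515 × (20.075 μs) = 21.1 μs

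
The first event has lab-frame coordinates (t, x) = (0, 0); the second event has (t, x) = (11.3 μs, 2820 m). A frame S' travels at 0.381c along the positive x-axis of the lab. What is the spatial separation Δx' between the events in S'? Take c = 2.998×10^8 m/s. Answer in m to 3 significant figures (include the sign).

γ = 1/√(1 − 0.381²) = 1.0816
Δx' = γ(Δx − vΔt) = 1.0816 × (2820 m − 0.381×(2.998×10^8 m/s)×11.3×10^-6 s)
= 1.0816 × (1529.3 m) = 1650 m

Δx' ≈ 1650 m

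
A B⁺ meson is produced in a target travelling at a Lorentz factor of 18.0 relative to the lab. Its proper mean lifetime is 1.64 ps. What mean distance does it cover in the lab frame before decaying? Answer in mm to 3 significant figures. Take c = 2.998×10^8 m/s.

d ≈ 8.84 mm

β = √(1 − 1/γ²) = √(1 − 1/18.0²) = 0.99846
Dilated lifetime: Δt = γτ₀ = 18.0 × 1.64 ps = 29.520 ps
d = vΔt = 0.99846c × 29.520 ps = 2.9934×10^8 m/s × 2.9520×10^-11 s = 8.84 mm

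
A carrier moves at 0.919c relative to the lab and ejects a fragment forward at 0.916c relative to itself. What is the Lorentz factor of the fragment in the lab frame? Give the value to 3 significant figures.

u_lab = (0.916 + 0.919)/(1 + 0.916×0.919) = 1.835/1.84180 = 0.996306
γ = 1/√(1 − 0.996306²) = 11.6

γ ≈ 11.6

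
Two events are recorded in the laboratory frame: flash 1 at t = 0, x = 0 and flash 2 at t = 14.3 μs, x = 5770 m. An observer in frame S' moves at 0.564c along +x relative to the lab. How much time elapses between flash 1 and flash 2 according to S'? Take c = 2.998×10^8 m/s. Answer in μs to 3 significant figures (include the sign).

Δt' ≈ 4.17 μs

γ = 1/√(1 − 0.564²) = 1.2110
Δt' = γ(Δt − vΔx/c²) = 1.2110 × (14.3 μs − 0.564×5770 m / (2.998×10^8 m/s))
= 1.2110 × (3.4452 μs) = 4.17 μs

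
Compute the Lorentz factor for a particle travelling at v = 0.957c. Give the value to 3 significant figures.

γ = 1/√(1 − β²) = 1/√(1 − 0.957²) = 1/√(0.084151) = 3.45

γ ≈ 3.45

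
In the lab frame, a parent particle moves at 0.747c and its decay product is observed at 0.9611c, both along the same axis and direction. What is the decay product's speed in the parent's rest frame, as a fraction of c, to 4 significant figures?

Inverse velocity addition: u' = (u − v)/(1 − uv/c²)
= (0.9611 − 0.747)/(1 − 0.9611×0.747) = 0.2141/0.282058 = 0.7591

u' ≈ 0.7591c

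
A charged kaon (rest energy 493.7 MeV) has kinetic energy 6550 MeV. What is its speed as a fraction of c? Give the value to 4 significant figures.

γ = 1 + K/(m₀c²) = 1 + 6550/493.7 = 14.2672
β = √(1 − 1/γ²) = 0.9975

β ≈ 0.9975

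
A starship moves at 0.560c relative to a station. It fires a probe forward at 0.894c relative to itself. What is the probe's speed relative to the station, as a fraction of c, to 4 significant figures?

u ≈ 0.9689c

Relativistic velocity addition: u = (u' + v)/(1 + u'v/c²)
= (0.894 + 0.560)/(1 + 0.894×0.560) = 1.454/1.50064 = 0.9689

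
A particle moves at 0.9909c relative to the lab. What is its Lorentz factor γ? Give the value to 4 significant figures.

γ = 1/√(1 − β²) = 1/√(1 − 0.9909²) = 1/√(0.0181172) = 7.429

γ ≈ 7.429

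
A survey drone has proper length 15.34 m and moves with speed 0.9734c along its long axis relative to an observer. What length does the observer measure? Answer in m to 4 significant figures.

L ≈ 3.515 m

γ = 1/√(1 − 0.9734²) = 4.36467
Length contraction: L = L₀/γ = 15.34/4.36467 = 3.515 m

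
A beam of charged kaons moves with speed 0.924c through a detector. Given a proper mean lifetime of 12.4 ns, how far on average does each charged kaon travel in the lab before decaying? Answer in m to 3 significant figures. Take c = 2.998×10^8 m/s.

d ≈ 8.98 m

γ = 1/√(1 − 0.924²) = 2.6151
Dilated lifetime: Δt = γτ₀ = 2.6151 × 12.4 ns = 32.427 ns
d = vΔt = 0.924c × 32.427 ns = 2.7702×10^8 m/s × 3.2427×10^-8 s = 8.98 m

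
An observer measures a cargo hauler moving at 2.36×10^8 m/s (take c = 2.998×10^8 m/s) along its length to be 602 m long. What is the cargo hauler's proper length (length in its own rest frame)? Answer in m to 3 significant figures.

L₀ ≈ 976 m

β = v/c = 2.36×10^8 / 2.998×10^8 = 0.78719
γ = 1/√(1 − 0.78719²) = 1.6215
L₀ = γL = 1.6215 × 602 = 976 m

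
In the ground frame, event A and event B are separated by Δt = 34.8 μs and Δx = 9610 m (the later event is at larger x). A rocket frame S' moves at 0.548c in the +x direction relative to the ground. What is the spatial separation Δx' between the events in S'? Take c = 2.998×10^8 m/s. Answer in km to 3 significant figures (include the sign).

γ = 1/√(1 − 0.548²) = 1.1955
Δx' = γ(Δx − vΔt) = 1.1955 × (9610 m − 0.548×(2.998×10^8 m/s)×34.8×10^-6 s)
= 1.1955 × (3892.7 m) = 4.65 km

Δx' ≈ 4.65 km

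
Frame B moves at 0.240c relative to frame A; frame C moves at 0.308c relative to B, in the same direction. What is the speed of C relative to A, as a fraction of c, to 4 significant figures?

Compose boost 2: (0.308 + 0.240)/(1 + 0.308×0.240) = 0.5480/1.07392 = 0.5103

u ≈ 0.5103c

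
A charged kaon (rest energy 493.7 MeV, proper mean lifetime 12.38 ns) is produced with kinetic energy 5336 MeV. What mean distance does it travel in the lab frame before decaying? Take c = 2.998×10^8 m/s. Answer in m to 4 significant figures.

γ = 1 + K/(m₀c²) = 1 + 5336/493.7 = 11.8082
β = √(1 − 1/γ²) = 0.996408
Dilated lifetime: γτ₀ = 11.8082 × 12.38 ns = 146.185 ns
d = βc·γτ₀ = 0.996408 × (2.998×10^8 m/s) × 1.46185×10^-7 s = 43.67 m

d ≈ 43.67 m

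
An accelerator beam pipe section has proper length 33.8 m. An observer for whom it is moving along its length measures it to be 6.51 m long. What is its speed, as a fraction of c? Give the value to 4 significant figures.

β ≈ 0.9813

γ = L₀/L = 33.8/6.51 = 5.19201
β = √(1 − 1/γ²) = 0.9813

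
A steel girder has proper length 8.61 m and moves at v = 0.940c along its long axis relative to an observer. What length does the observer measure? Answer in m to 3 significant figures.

L ≈ 2.94 m

γ = 1/√(1 − 0.940²) = 2.9311
Length contraction: L = L₀/γ = 8.61/2.9311 = 2.94 m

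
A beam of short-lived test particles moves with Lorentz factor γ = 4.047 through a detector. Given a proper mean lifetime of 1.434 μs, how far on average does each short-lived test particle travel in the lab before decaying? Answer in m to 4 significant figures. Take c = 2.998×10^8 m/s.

β = √(1 − 1/γ²) = √(1 − 1/4.047²) = 0.968991
Dilated lifetime: Δt = γτ₀ = 4.047 × 1.434 μs = 5.80340 μs
d = vΔt = 0.968991c × 5.80340 μs = 2.90503×10^8 m/s × 5.80340×10^-6 s = 1686 m

d ≈ 1686 m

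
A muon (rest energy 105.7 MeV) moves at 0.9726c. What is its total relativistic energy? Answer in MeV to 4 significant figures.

γ = 1/√(1 − 0.9726²) = 4.30135
E = γm₀c² = 4.30135 × 105.7 MeV = 454.7 MeV

E ≈ 454.7 MeV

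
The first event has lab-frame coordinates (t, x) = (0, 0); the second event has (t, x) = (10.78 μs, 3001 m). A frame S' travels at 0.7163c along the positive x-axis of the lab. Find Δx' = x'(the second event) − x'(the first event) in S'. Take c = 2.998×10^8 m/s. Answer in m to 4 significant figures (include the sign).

γ = 1/√(1 − 0.7163²) = 1.43309
Δx' = γ(Δx − vΔt) = 1.43309 × (3001 m − 0.7163×(2.998×10^8 m/s)×10.78×10^-6 s)
= 1.43309 × (686.030 m) = 983.1 m

Δx' ≈ 983.1 m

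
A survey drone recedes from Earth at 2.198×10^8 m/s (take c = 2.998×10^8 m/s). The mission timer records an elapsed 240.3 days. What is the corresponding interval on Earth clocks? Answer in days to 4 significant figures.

Δt ≈ 353.4 days

β = v/c = 2.198×10^8 / 2.998×10^8 = 0.733155
γ = 1/√(1 − 0.733155²) = 1.47046
Time dilation: Δt = γτ₀ = 1.47046 × 240.3 days = 353.4 days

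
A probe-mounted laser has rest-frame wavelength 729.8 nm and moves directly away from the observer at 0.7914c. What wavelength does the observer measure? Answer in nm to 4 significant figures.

Relativistic Doppler: λ_obs = λ_src √((1+β)/(1−β))
= 729.8 × √(1.79140/0.208600) = 729.8 × 2.93048 = 2139 nm

λ_obs ≈ 2139 nm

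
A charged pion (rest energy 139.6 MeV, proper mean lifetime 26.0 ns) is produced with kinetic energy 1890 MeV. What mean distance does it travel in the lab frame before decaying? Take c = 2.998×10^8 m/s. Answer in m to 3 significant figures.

d ≈ 113 m

γ = 1 + K/(m₀c²) = 1 + 1890/139.6 = 14.539
β = √(1 − 1/γ²) = 0.99763
Dilated lifetime: γτ₀ = 14.539 × 26.0 ns = 378.01 ns
d = βc·γτ₀ = 0.99763 × (2.998×10^8 m/s) × 3.7801×10^-7 s = 113 m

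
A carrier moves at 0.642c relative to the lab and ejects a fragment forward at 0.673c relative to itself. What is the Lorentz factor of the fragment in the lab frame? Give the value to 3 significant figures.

u_lab = (0.673 + 0.642)/(1 + 0.673×0.642) = 1.315/1.43207 = 0.918254
γ = 1/√(1 − 0.918254²) = 2.53

γ ≈ 2.53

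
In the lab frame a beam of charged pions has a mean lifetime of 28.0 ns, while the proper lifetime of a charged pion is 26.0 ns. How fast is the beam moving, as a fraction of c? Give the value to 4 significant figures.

γ = Δt/τ₀ = 28.0/26.0 = 1.07692
β = √(1 − 1/γ²) = √(1 − 1/1.07692²) = 0.3712

β ≈ 0.3712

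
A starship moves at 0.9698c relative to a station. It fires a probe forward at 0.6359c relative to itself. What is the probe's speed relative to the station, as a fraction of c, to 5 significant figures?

Relativistic velocity addition: u = (u' + v)/(1 + u'v/c²)
= (0.6359 + 0.9698)/(1 + 0.6359×0.9698) = 1.6057/1.616696 = 0.99320

u ≈ 0.99320c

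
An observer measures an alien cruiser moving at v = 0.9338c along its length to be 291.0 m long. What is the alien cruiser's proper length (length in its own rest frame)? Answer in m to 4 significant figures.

γ = 1/√(1 − 0.9338²) = 2.79489
L₀ = γL = 2.79489 × 291.0 = 813.3 m

L₀ ≈ 813.3 m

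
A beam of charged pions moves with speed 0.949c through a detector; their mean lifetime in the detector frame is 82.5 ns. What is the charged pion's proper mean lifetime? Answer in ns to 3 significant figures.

γ = 1/√(1 − 0.949²) = 3.1718
Proper time: τ₀ = Δt/γ = 82.5/3.1718 = 26.0 ns

τ₀ ≈ 26.0 ns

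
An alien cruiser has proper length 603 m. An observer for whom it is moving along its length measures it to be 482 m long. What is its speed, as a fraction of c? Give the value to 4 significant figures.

γ = L₀/L = 603/482 = 1.25104
β = √(1 − 1/γ²) = 0.6009

β ≈ 0.6009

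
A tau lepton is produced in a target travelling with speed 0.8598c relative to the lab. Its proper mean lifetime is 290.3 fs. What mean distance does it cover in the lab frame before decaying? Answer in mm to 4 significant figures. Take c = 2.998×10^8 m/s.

γ = 1/√(1 − 0.8598²) = 1.95836
Dilated lifetime: Δt = γτ₀ = 1.95836 × 290.3 fs = 568.512 fs
d = vΔt = 0.8598c × 568.512 fs = 2.57768×10^8 m/s × 5.68512×10^-13 s = 0.1465 mm

d ≈ 0.1465 mm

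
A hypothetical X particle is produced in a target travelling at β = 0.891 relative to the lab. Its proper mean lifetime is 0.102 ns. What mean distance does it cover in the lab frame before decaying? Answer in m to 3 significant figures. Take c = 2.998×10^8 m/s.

d ≈ 0.0600 m

γ = 1/√(1 − 0.891²) = 2.2026
Dilated lifetime: Δt = γτ₀ = 2.2026 × 0.102 ns = 0.22467 ns
d = vΔt = 0.891c × 0.22467 ns = 2.6712×10^8 m/s × 2.2467×10^-10 s = 0.0600 m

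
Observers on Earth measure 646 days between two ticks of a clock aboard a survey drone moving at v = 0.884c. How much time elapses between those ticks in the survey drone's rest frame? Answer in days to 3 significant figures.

τ₀ ≈ 302 days

γ = 1/√(1 − 0.884²) = 2.1391
Proper time: τ₀ = Δt/γ = 646/2.1391 = 302 days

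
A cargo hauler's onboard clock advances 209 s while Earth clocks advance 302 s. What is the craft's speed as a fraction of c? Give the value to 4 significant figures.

γ = Δt/τ₀ = 302/209 = 1.44498
β = √(1 − 1/γ²) = √(1 − 1/1.44498²) = 0.7218

β ≈ 0.7218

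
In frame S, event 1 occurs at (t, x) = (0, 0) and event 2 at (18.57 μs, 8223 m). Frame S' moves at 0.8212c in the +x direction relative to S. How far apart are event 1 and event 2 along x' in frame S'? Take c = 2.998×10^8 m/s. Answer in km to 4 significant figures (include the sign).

γ = 1/√(1 − 0.8212²) = 1.75242
Δx' = γ(Δx − vΔt) = 1.75242 × (8223 m − 0.8212×(2.998×10^8 m/s)×18.57×10^-6 s)
= 1.75242 × (3651.14 m) = 6.398 km

Δx' ≈ 6.398 km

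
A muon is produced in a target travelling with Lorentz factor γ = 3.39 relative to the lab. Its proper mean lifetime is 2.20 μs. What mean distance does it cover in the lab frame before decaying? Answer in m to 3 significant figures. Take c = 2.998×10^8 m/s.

d ≈ 2140 m

β = √(1 − 1/γ²) = √(1 − 1/3.39²) = 0.95550
Dilated lifetime: Δt = γτ₀ = 3.39 × 2.20 μs = 7.4580 μs
d = vΔt = 0.95550c × 7.4580 μs = 2.8646×10^8 m/s × 7.4580×10^-6 s = 2140 m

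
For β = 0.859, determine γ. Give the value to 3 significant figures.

γ = 1/√(1 − β²) = 1/√(1 − 0.859²) = 1/√(0.26212) = 1.95

γ ≈ 1.95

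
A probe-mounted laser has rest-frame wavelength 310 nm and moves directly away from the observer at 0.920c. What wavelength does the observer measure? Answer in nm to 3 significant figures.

λ_obs ≈ 1520 nm

Relativistic Doppler: λ_obs = λ_src √((1+β)/(1−β))
= 310 × √(1.9200/0.080000) = 310 × 4.8990 = 1520 nm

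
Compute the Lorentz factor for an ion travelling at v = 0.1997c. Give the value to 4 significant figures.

γ = 1/√(1 − β²) = 1/√(1 − 0.1997²) = 1/√(0.960120) = 1.021

γ ≈ 1.021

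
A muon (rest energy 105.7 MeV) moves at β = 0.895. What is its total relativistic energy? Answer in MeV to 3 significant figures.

E ≈ 237 MeV

γ = 1/√(1 − 0.895²) = 2.2418
E = γm₀c² = 2.2418 × 105.7 MeV = 237 MeV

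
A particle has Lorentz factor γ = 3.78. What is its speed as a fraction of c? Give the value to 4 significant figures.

β ≈ 0.9644

β = √(1 − 1/γ²) = √(1 − 1/3.78²) = √(0.930013) = 0.9644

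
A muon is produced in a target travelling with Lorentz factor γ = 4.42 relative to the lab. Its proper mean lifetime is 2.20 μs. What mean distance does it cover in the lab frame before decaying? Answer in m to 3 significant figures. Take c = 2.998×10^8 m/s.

d ≈ 2840 m

β = √(1 − 1/γ²) = √(1 − 1/4.42²) = 0.97407
Dilated lifetime: Δt = γτ₀ = 4.42 × 2.20 μs = 9.7240 μs
d = vΔt = 0.97407c × 9.7240 μs = 2.9203×10^8 m/s × 9.7240×10^-6 s = 2840 m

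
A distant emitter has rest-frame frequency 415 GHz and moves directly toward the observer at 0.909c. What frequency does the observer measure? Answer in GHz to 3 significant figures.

Relativistic Doppler: f_obs = f_src √((1+β)/(1−β))
= 415 × √(1.9090/0.091000) = 415 × 4.5802 = 1900 GHz

f_obs ≈ 1900 GHz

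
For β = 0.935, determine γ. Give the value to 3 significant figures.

γ = 1/√(1 − β²) = 1/√(1 − 0.935²) = 1/√(0.12577) = 2.82

γ ≈ 2.82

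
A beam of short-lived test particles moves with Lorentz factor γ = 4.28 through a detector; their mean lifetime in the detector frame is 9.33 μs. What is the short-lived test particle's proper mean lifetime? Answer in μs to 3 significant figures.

γ = 4.28 (given)
Proper time: τ₀ = Δt/γ = 9.33/4.28 = 2.18 μs

τ₀ ≈ 2.18 μs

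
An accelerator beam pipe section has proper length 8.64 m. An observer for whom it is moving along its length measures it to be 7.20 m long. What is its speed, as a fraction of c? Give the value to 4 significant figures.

β ≈ 0.5528

γ = L₀/L = 8.64/7.20 = 1.20000
β = √(1 − 1/γ²) = 0.5528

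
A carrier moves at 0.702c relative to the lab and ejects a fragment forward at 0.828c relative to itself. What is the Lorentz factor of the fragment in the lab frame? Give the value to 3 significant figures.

u_lab = (0.828 + 0.702)/(1 + 0.828×0.702) = 1.530/1.58126 = 0.967585
γ = 1/√(1 − 0.967585²) = 3.96

γ ≈ 3.96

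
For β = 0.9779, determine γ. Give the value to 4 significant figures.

γ = 1/√(1 − β²) = 1/√(1 − 0.9779²) = 1/√(0.0437116) = 4.783

γ ≈ 4.783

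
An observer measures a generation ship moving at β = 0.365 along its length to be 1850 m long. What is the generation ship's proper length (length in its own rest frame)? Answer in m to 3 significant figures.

γ = 1/√(1 − 0.365²) = 1.0741
L₀ = γL = 1.0741 × 1850 = 1990 m

L₀ ≈ 1990 m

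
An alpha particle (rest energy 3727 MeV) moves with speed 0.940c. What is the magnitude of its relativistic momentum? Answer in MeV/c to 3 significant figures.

p ≈ 10300 MeV/c

γ = 1/√(1 − 0.940²) = 2.9311
p = γβm₀c = 2.9311 × 0.940 × 3727 MeV/c = 10300 MeV/c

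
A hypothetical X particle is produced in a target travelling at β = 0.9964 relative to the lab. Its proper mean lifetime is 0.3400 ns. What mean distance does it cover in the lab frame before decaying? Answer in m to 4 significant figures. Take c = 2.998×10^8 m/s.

γ = 1/√(1 − 0.9964²) = 11.7957
Dilated lifetime: Δt = γτ₀ = 11.7957 × 0.3400 ns = 4.01055 ns
d = vΔt = 0.9964c × 4.01055 ns = 2.98721×10^8 m/s × 4.01055×10^-9 s = 1.198 m

d ≈ 1.198 m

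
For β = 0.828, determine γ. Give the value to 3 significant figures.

γ ≈ 1.78

γ = 1/√(1 − β²) = 1/√(1 − 0.828²) = 1/√(0.31442) = 1.78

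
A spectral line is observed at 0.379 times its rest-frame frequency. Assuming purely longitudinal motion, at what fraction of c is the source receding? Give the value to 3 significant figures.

β ≈ 0.749

f_obs/f_src = √((1−β)/(1+β)) = 0.379  ⇒  (1−β)/(1+β) = 0.14364
β = |1 − D²|/(1 + D²) = |1 − 0.14364|/(1 + 0.14364) = 0.749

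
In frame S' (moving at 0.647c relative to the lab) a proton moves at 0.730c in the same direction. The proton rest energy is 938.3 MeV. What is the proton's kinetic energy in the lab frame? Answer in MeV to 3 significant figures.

K ≈ 1710 MeV

u_lab = (0.730 + 0.647)/(1 + 0.730×0.647) = 0.935265
γ = 1/√(1 − 0.935265²) = 2.8253
K = (γ − 1)m₀c² = (2.8253 − 1) × 938.3 = 1.8253 × 938.3 = 1710 MeV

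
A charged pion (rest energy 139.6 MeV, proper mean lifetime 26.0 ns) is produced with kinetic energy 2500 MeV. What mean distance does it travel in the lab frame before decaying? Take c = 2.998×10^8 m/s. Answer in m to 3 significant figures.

d ≈ 147 m

γ = 1 + K/(m₀c²) = 1 + 2500/139.6 = 18.908
β = √(1 − 1/γ²) = 0.99860
Dilated lifetime: γτ₀ = 18.908 × 26.0 ns = 491.62 ns
d = βc·γτ₀ = 0.99860 × (2.998×10^8 m/s) × 4.9162×10^-7 s = 147 m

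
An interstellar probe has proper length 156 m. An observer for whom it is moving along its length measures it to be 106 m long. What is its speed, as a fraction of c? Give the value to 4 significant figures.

γ = L₀/L = 156/106 = 1.47170
β = √(1 − 1/γ²) = 0.7337

β ≈ 0.7337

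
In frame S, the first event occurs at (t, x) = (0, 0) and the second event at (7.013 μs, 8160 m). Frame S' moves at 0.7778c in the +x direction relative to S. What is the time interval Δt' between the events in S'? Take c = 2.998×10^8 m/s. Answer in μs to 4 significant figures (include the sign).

Δt' ≈ -22.53 μs

γ = 1/√(1 − 0.7778²) = 1.59106
Δt' = γ(Δt − vΔx/c²) = 1.59106 × (7.013 μs − 0.7778×8160 m / (2.998×10^8 m/s))
= 1.59106 × (-14.1573 μs) = -22.53 μs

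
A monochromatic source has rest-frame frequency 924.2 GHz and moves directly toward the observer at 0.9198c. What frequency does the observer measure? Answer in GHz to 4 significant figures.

f_obs ≈ 4522 GHz

Relativistic Doppler: f_obs = f_src √((1+β)/(1−β))
= 924.2 × √(1.91980/0.0802000) = 924.2 × 4.89261 = 4522 GHz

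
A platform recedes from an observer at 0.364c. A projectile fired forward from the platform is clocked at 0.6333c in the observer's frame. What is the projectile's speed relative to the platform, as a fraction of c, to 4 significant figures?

Inverse velocity addition: u' = (u − v)/(1 − uv/c²)
= (0.6333 − 0.364)/(1 − 0.6333×0.364) = 0.2693/0.769479 = 0.3500

u' ≈ 0.3500c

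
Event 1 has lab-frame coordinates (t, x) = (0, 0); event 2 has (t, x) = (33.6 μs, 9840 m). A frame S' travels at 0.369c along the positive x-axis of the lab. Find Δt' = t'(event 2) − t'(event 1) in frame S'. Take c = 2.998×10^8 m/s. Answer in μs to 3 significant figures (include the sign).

Δt' ≈ 23.1 μs

γ = 1/√(1 − 0.369²) = 1.0759
Δt' = γ(Δt − vΔx/c²) = 1.0759 × (33.6 μs − 0.369×9840 m / (2.998×10^8 m/s))
= 1.0759 × (21.489 μs) = 23.1 μs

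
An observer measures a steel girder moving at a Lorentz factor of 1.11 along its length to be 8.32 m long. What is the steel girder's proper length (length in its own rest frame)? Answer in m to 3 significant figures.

L₀ ≈ 9.24 m

γ = 1.11 (given)
L₀ = γL = 1.11 × 8.32 = 9.24 m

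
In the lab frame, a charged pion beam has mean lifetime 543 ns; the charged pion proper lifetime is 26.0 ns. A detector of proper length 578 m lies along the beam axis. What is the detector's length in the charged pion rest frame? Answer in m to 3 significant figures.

L ≈ 27.7 m

Time dilation ⇒ γ = Δt/τ₀ = 543/26.0 = 20.885
Length contraction: L = L₀/γ = 578/20.885 = 27.7 m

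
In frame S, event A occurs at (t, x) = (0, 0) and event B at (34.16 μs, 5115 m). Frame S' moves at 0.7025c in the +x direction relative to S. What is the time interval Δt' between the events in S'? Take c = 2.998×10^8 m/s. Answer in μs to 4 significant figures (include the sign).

γ = 1/√(1 − 0.7025²) = 1.40512
Δt' = γ(Δt − vΔx/c²) = 1.40512 × (34.16 μs − 0.7025×5115 m / (2.998×10^8 m/s))
= 1.40512 × (22.1744 μs) = 31.16 μs

Δt' ≈ 31.16 μs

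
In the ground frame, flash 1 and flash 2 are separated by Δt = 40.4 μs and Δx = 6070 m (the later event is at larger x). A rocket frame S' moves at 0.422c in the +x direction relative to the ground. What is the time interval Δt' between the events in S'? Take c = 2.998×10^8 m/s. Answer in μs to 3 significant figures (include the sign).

Δt' ≈ 35.1 μs

γ = 1/√(1 − 0.422²) = 1.1030
Δt' = γ(Δt − vΔx/c²) = 1.1030 × (40.4 μs − 0.422×6070 m / (2.998×10^8 m/s))
= 1.1030 × (31.856 μs) = 35.1 μs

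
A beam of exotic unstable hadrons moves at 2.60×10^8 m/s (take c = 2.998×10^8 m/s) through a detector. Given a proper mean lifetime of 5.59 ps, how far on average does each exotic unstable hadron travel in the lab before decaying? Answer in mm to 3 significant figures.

d ≈ 2.92 mm

β = v/c = 2.60×10^8 / 2.998×10^8 = 0.86724
γ = 1/√(1 − 0.86724²) = 2.0085
Dilated lifetime: Δt = γτ₀ = 2.0085 × 5.59 ps = 11.228 ps
d = vΔt = 0.86724c × 11.228 ps = 2.6000×10^8 m/s × 1.1228×10^-11 s = 2.92 mm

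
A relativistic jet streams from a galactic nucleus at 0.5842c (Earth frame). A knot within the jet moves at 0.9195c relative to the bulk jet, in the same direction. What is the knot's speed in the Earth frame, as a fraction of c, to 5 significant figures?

u ≈ 0.97823c

Relativistic velocity addition: u = (u' + v)/(1 + u'v/c²)
= (0.9195 + 0.5842)/(1 + 0.9195×0.5842) = 1.5037/1.537172 = 0.97823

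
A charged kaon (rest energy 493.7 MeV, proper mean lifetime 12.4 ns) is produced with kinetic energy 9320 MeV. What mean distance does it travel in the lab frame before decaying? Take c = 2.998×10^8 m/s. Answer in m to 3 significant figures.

γ = 1 + K/(m₀c²) = 1 + 9320/493.7 = 19.878
β = √(1 − 1/γ²) = 0.99873
Dilated lifetime: γτ₀ = 19.878 × 12.4 ns = 246.49 ns
d = βc·γτ₀ = 0.99873 × (2.998×10^8 m/s) × 2.4649×10^-7 s = 73.8 m

d ≈ 73.8 m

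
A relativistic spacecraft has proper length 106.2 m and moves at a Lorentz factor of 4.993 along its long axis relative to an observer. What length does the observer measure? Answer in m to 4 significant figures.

γ = 4.993 (given)
Length contraction: L = L₀/γ = 106.2/4.993 = 21.27 m

L ≈ 21.27 m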